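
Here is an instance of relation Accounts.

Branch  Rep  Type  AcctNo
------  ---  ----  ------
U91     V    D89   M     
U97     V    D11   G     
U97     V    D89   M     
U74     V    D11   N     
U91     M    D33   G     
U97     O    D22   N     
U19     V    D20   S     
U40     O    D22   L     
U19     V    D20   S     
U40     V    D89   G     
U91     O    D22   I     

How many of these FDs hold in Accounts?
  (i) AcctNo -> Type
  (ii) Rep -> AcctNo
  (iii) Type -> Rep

1

(i) AcctNo -> Type: AcctNo=G: 3 rows → Type takes values {D11, D33, D89} — violation; AcctNo=N: 2 rows → Type takes values {D11, D22} — violation — fails.
(ii) Rep -> AcctNo: Rep=V: 7 rows → AcctNo takes values {M, G, N, S} — violation; Rep=O: 3 rows → AcctNo takes values {N, L, I} — violation — fails.
(iii) Type -> Rep: every LHS value maps to a single RHS value — holds.
1 of the 3 dependencies holds.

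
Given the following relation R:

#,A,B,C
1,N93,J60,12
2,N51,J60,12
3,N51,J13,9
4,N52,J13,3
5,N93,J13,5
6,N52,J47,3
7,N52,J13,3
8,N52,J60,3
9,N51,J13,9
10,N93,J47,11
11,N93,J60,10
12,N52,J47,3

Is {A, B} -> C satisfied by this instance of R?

(A=N93, B=J60): rows 1, 11 → C takes values {12, 10} — violation
(A=N51, B=J60): row 2 → C = 12 ✓
(A=N51, B=J13): rows 3, 9 → C = 9, 9 ✓
(A=N52, B=J13): rows 4, 7 → C = 3, 3 ✓
(A=N93, B=J13): row 5 → C = 5 ✓
(A=N52, B=J47): rows 6, 12 → C = 3, 3 ✓
(A=N52, B=J60): row 8 → C = 3 ✓
(A=N93, B=J47): row 10 → C = 11 ✓
Two rows agree on {A, B} but differ on C, so {A, B} -> C does not hold.

No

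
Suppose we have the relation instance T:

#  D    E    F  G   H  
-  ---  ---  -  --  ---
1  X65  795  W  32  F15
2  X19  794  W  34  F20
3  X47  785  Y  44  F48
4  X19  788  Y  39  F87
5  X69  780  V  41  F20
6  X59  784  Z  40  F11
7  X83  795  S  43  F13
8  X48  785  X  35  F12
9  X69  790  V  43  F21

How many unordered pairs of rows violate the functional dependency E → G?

2

E=795: violating pairs (1,7) — 1 pair.
E=785: violating pairs (3,8) — 1 pair.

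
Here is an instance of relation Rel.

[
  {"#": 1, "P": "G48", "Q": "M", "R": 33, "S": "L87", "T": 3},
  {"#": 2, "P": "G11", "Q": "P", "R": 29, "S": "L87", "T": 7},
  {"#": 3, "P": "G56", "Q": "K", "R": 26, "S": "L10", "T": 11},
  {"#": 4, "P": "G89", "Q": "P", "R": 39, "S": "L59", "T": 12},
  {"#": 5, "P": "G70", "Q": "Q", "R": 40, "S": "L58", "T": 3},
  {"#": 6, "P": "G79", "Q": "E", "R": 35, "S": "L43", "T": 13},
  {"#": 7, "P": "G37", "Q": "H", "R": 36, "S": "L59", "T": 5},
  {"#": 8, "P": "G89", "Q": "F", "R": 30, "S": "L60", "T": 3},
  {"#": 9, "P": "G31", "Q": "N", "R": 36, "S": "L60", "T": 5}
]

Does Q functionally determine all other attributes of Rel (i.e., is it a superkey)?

No

Rows 2 and 4 have the same Q value Q=P but are distinct tuples, so Q does not determine every attribute — not a superkey.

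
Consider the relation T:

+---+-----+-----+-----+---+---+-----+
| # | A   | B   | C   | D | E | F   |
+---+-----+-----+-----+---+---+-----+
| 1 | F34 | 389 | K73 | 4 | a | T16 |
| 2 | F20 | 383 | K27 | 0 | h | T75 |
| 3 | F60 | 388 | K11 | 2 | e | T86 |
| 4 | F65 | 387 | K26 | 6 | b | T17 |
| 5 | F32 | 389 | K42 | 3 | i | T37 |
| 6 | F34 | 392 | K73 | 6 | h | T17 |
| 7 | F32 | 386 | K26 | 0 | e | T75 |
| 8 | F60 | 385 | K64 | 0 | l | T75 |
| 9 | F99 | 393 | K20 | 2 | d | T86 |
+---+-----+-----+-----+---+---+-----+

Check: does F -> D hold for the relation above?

F=T16: row 1 → D = 4 ✓
F=T75: rows 2, 7, 8 → D = 0, 0, 0 ✓
F=T86: rows 3, 9 → D = 2, 2 ✓
F=T17: rows 4, 6 → D = 6, 6 ✓
F=T37: row 5 → D = 3 ✓
Every F value is associated with a single D value, so F -> D holds.

Yes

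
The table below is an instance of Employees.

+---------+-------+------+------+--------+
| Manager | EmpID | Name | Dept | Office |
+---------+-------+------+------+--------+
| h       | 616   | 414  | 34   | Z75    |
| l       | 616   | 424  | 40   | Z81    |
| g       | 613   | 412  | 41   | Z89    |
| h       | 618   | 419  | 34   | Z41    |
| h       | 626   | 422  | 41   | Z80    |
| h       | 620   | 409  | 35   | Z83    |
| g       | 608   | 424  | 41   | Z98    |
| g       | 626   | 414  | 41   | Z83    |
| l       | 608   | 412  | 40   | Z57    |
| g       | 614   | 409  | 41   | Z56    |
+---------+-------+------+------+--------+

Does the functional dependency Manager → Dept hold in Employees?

Manager=h: 4 rows → Dept takes values {34, 41, 35} — violation
Manager=l: 2 rows → Dept = 40, 40 ✓
Manager=g: 4 rows → Dept = 41, 41, 41, 41 ✓
Two rows agree on Manager but differ on Dept, so Manager → Dept does not hold.

No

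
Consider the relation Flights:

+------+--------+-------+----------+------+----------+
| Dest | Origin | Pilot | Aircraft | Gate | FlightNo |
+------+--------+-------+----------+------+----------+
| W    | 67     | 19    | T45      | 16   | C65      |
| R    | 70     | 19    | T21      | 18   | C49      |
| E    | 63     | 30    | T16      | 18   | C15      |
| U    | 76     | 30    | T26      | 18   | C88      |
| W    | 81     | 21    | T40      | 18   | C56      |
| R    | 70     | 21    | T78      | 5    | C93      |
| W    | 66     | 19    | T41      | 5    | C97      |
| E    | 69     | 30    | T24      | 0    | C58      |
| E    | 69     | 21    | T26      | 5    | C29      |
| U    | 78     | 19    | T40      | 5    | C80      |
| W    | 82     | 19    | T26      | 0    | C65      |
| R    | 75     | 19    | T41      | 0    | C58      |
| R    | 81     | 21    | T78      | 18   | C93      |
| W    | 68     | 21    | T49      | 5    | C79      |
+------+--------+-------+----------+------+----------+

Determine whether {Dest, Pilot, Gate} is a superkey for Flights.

All 14 rows have distinct {Dest, Pilot, Gate} values, so {Dest, Pilot, Gate} → (all attributes) holds and {Dest, Pilot, Gate} is a superkey.

Yes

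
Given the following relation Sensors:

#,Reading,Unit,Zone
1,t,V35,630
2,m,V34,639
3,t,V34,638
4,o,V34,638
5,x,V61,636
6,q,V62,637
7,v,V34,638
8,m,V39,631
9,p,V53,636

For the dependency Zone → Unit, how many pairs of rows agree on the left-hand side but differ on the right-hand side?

1

Zone=638: all 3 rows agree on Unit — 0 pairs.
Zone=636: violating pairs (5,9) — 1 pair.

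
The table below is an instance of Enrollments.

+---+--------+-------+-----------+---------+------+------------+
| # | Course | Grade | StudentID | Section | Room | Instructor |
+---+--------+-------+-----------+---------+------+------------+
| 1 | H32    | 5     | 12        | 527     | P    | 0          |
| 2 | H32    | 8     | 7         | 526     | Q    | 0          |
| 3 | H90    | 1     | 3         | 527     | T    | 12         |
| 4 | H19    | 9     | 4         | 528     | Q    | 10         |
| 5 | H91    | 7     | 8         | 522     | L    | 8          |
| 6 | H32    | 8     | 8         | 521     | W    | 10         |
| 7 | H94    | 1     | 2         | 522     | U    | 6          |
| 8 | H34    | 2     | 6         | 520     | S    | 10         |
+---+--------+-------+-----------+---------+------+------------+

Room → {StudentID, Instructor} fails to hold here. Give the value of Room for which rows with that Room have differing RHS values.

Q

Room=P: row 1 → {StudentID,Instructor} = (12, 0) ✓
Room=Q: rows 2, 4 → {StudentID,Instructor} takes values {(7, 0), (4, 10)} — violation
Room=T: row 3 → {StudentID,Instructor} = (3, 12) ✓
Room=L: row 5 → {StudentID,Instructor} = (8, 8) ✓
Room=W: row 6 → {StudentID,Instructor} = (8, 10) ✓
Room=U: row 7 → {StudentID,Instructor} = (2, 6) ✓
Room=S: row 8 → {StudentID,Instructor} = (6, 10) ✓
The only Room value with inconsistent RHS is Room=Q.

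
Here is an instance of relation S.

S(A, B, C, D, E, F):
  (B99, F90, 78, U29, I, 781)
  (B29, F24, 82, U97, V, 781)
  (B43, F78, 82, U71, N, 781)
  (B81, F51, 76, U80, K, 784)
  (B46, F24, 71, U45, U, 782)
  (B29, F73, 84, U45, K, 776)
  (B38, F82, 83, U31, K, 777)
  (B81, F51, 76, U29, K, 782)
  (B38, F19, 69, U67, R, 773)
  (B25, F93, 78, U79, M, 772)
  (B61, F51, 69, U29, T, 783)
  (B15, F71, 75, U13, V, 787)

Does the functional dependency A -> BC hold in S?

No

A=B99: 1 row → {B,C} = (F90, 78) ✓
A=B29: 2 rows → {B,C} takes values {(F24, 82), (F73, 84)} — violation
A=B43: 1 row → {B,C} = (F78, 82) ✓
A=B81: 2 rows → {B,C} = (F51, 76), (F51, 76) ✓
A=B46: 1 row → {B,C} = (F24, 71) ✓
A=B38: 2 rows → {B,C} takes values {(F82, 83), (F19, 69)} — violation
A=B25: 1 row → {B,C} = (F93, 78) ✓
A=B61: 1 row → {B,C} = (F51, 69) ✓
A=B15: 1 row → {B,C} = (F71, 75) ✓
Two rows agree on A but differ on BC, so A -> BC does not hold.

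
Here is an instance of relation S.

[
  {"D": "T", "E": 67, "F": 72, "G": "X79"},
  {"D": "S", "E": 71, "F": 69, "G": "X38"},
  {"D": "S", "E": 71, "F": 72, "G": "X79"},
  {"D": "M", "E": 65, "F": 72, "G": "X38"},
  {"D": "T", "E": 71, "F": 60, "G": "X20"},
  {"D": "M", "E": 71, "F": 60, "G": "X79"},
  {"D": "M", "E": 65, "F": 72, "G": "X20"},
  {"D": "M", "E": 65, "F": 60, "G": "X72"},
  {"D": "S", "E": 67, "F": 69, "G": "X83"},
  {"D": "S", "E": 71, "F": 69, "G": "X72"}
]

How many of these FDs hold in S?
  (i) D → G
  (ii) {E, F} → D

(i) D → G: D=T: 2 rows → G takes values {X79, X20} — violation; D=S: 4 rows → G takes values {X38, X79, X83, X72} — violation; D=M: 4 rows → G takes values {X38, X79, X20, X72} — violation — fails.
(ii) {E, F} → D: (E=71, F=60): 2 rows → D takes values {T, M} — violation — fails.
None of the 2 dependencies hold.

0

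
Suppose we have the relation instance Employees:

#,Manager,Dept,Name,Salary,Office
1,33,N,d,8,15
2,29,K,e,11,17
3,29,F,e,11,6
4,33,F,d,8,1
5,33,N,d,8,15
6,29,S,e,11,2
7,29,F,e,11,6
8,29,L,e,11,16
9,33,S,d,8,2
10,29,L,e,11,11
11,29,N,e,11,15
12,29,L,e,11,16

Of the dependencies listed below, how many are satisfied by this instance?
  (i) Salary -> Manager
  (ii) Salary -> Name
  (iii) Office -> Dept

(i) Salary -> Manager: every LHS value maps to a single RHS value — holds.
(ii) Salary -> Name: every LHS value maps to a single RHS value — holds.
(iii) Office -> Dept: every LHS value maps to a single RHS value — holds.
3 of the 3 dependencies hold.

3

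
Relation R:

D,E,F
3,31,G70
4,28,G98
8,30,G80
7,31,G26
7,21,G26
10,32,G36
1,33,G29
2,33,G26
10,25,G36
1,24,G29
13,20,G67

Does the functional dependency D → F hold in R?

Yes

D=3: 1 row → F = G70 ✓
D=4: 1 row → F = G98 ✓
D=8: 1 row → F = G80 ✓
D=7: 2 rows → F = G26, G26 ✓
D=10: 2 rows → F = G36, G36 ✓
D=1: 2 rows → F = G29, G29 ✓
D=2: 1 row → F = G26 ✓
D=13: 1 row → F = G67 ✓
Every D value is associated with a single F value, so D → F holds.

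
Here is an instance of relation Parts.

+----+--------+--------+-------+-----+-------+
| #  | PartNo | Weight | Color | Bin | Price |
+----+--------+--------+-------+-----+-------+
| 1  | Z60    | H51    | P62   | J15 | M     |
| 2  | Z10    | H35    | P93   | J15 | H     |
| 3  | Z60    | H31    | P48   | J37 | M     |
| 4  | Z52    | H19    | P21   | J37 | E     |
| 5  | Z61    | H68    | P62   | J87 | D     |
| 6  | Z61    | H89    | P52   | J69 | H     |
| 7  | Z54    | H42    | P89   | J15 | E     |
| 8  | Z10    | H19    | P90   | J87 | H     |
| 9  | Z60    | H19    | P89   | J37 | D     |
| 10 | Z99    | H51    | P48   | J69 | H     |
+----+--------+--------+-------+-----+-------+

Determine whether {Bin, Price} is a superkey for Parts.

No

Rows 6 and 10 have the same {Bin, Price} value (Bin=J69, Price=H) but are distinct tuples, so {Bin, Price} does not determine every attribute — not a superkey.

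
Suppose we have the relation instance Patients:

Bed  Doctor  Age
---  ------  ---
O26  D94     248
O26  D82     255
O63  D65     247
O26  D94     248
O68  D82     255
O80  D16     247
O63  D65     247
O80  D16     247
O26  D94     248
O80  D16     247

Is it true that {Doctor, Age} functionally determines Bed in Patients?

(Doctor=D94, Age=248): 3 rows → Bed = O26, O26, O26 ✓
(Doctor=D82, Age=255): 2 rows → Bed takes values {O26, O68} — violation
(Doctor=D65, Age=247): 2 rows → Bed = O63, O63 ✓
(Doctor=D16, Age=247): 3 rows → Bed = O80, O80, O80 ✓
Two rows agree on {Doctor, Age} but differ on Bed, so {Doctor, Age} -> Bed does not hold.

No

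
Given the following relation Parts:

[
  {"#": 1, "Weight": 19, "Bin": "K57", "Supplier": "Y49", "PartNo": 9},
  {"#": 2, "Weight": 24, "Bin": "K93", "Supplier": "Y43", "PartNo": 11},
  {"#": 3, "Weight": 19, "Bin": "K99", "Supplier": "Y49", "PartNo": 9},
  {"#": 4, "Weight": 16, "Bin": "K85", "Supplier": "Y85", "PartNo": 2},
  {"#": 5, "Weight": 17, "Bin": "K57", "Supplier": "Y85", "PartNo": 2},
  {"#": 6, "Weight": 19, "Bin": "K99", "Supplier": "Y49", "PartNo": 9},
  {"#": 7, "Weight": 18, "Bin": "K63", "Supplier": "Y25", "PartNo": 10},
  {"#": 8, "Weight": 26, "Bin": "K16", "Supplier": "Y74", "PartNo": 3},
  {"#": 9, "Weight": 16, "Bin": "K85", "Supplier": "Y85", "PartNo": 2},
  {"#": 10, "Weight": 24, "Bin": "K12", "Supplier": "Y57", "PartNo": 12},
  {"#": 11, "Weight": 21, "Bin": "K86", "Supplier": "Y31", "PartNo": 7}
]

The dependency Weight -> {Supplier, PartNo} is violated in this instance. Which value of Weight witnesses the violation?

24

Weight=19: rows 1, 3, 6 → {Supplier,PartNo} = (Y49, 9), (Y49, 9), (Y49, 9) ✓
Weight=24: rows 2, 10 → {Supplier,PartNo} takes values {(Y43, 11), (Y57, 12)} — violation
Weight=16: rows 4, 9 → {Supplier,PartNo} = (Y85, 2), (Y85, 2) ✓
Weight=17: row 5 → {Supplier,PartNo} = (Y85, 2) ✓
Weight=18: row 7 → {Supplier,PartNo} = (Y25, 10) ✓
Weight=26: row 8 → {Supplier,PartNo} = (Y74, 3) ✓
Weight=21: row 11 → {Supplier,PartNo} = (Y31, 7) ✓
The only Weight value with inconsistent RHS is Weight=24.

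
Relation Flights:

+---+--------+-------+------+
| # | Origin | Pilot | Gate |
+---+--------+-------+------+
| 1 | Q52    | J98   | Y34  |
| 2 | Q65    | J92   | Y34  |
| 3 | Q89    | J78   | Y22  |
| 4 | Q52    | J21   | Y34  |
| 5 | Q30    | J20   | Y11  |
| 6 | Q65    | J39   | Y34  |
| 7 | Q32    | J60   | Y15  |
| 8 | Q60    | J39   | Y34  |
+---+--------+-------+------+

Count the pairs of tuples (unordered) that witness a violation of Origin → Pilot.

Origin=Q52: violating pairs (1,4) — 1 pair.
Origin=Q65: violating pairs (2,6) — 1 pair.

2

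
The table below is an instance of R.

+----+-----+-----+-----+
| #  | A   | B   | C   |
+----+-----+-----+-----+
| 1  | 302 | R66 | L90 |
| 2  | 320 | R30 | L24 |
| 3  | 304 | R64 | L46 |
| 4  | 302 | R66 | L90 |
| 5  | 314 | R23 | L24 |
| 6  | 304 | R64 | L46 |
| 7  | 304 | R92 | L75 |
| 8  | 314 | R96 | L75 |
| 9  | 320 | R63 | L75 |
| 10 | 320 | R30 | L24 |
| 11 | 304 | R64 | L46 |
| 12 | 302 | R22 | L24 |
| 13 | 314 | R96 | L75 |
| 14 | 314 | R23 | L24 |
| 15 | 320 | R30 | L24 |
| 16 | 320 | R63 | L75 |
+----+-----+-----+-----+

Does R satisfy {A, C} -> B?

(A=302, C=L90): rows 1, 4 → B = R66, R66 ✓
(A=320, C=L24): rows 2, 10, 15 → B = R30, R30, R30 ✓
(A=304, C=L46): rows 3, 6, 11 → B = R64, R64, R64 ✓
(A=314, C=L24): rows 5, 14 → B = R23, R23 ✓
(A=304, C=L75): row 7 → B = R92 ✓
(A=314, C=L75): rows 8, 13 → B = R96, R96 ✓
(A=320, C=L75): rows 9, 16 → B = R63, R63 ✓
(A=302, C=L24): row 12 → B = R22 ✓
Every {A, C} value is associated with a single B value, so {A, C} -> B holds.

Yes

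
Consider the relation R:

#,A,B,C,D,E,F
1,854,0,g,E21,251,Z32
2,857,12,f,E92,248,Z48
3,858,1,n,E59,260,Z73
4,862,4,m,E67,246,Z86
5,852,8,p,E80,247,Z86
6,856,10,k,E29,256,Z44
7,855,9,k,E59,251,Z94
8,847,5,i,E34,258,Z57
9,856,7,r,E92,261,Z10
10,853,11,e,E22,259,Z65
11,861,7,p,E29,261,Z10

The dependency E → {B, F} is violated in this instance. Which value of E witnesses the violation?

E=251: rows 1, 7 → {B,F} takes values {(0, Z32), (9, Z94)} — violation
E=248: row 2 → {B,F} = (12, Z48) ✓
E=260: row 3 → {B,F} = (1, Z73) ✓
E=246: row 4 → {B,F} = (4, Z86) ✓
E=247: row 5 → {B,F} = (8, Z86) ✓
E=256: row 6 → {B,F} = (10, Z44) ✓
E=258: row 8 → {B,F} = (5, Z57) ✓
E=261: rows 9, 11 → {B,F} = (7, Z10), (7, Z10) ✓
E=259: row 10 → {B,F} = (11, Z65) ✓
The only E value with inconsistent RHS is E=251.

251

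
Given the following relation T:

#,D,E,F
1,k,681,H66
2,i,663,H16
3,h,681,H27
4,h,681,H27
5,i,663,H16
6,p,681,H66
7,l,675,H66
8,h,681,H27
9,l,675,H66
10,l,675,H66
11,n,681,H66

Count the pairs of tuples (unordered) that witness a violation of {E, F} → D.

(E=681, F=H66): violating pairs (1,6), (1,11), (6,11) — 3 pairs.
(E=663, F=H16): all 2 rows agree on D — 0 pairs.
(E=681, F=H27): all 3 rows agree on D — 0 pairs.
(E=675, F=H66): all 3 rows agree on D — 0 pairs.

3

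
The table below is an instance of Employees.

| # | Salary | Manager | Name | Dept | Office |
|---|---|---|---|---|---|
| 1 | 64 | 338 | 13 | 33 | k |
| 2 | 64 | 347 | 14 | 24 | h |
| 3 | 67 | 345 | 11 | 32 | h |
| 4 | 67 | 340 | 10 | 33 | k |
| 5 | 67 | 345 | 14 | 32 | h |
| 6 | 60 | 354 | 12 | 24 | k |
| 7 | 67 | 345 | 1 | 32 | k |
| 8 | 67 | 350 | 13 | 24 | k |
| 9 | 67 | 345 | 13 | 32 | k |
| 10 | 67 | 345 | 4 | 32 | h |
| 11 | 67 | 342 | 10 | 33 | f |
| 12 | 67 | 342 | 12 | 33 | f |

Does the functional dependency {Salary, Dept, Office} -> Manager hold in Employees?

(Salary=64, Dept=33, Office=k): row 1 → Manager = 338 ✓
(Salary=64, Dept=24, Office=h): row 2 → Manager = 347 ✓
(Salary=67, Dept=32, Office=h): rows 3, 5, 10 → Manager = 345, 345, 345 ✓
(Salary=67, Dept=33, Office=k): row 4 → Manager = 340 ✓
(Salary=60, Dept=24, Office=k): row 6 → Manager = 354 ✓
(Salary=67, Dept=32, Office=k): rows 7, 9 → Manager = 345, 345 ✓
(Salary=67, Dept=24, Office=k): row 8 → Manager = 350 ✓
(Salary=67, Dept=33, Office=f): rows 11, 12 → Manager = 342, 342 ✓
Every {Salary, Dept, Office} value is associated with a single Manager value, so {Salary, Dept, Office} -> Manager holds.

Yes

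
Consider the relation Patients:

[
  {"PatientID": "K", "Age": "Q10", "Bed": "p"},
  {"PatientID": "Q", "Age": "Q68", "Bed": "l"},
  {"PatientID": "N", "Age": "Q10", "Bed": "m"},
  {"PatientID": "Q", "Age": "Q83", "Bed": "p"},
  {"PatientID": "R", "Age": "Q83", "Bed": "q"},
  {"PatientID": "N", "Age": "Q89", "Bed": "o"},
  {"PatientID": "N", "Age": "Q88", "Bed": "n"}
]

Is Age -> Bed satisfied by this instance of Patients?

No

Age=Q10: 2 rows → Bed takes values {p, m} — violation
Age=Q68: 1 row → Bed = l ✓
Age=Q83: 2 rows → Bed takes values {p, q} — violation
Age=Q89: 1 row → Bed = o ✓
Age=Q88: 1 row → Bed = n ✓
Two rows agree on Age but differ on Bed, so Age -> Bed does not hold.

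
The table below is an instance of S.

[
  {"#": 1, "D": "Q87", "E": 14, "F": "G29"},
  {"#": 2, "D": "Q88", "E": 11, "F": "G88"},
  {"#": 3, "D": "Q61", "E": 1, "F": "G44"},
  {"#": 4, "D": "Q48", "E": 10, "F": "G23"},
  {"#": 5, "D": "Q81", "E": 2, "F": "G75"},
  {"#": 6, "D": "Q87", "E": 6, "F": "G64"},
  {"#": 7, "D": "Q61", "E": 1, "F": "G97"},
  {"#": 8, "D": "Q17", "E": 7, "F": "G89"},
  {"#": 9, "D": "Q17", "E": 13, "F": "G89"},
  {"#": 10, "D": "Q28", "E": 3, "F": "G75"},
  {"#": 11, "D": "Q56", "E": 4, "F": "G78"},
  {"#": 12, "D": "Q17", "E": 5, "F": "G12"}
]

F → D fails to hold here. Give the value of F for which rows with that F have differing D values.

F=G29: row 1 → D = Q87 ✓
F=G88: row 2 → D = Q88 ✓
F=G44: row 3 → D = Q61 ✓
F=G23: row 4 → D = Q48 ✓
F=G75: rows 5, 10 → D takes values {Q81, Q28} — violation
F=G64: row 6 → D = Q87 ✓
F=G97: row 7 → D = Q61 ✓
F=G89: rows 8, 9 → D = Q17, Q17 ✓
F=G78: row 11 → D = Q56 ✓
F=G12: row 12 → D = Q17 ✓
The only F value with inconsistent D is F=G75.

G75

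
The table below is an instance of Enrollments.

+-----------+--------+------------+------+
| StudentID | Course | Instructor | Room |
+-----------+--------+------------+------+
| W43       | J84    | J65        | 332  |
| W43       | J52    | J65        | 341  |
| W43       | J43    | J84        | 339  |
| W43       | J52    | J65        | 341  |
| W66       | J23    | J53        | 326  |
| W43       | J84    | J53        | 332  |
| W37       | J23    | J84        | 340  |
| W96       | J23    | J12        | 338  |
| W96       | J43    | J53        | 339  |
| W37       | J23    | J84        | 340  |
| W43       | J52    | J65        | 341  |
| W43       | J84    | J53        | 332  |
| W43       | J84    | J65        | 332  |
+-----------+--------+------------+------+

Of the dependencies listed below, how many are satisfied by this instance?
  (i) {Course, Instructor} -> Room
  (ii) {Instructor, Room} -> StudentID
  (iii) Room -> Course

(i) {Course, Instructor} -> Room: every LHS value maps to a single RHS value — holds.
(ii) {Instructor, Room} -> StudentID: every LHS value maps to a single RHS value — holds.
(iii) Room -> Course: every LHS value maps to a single RHS value — holds.
3 of the 3 dependencies hold.

3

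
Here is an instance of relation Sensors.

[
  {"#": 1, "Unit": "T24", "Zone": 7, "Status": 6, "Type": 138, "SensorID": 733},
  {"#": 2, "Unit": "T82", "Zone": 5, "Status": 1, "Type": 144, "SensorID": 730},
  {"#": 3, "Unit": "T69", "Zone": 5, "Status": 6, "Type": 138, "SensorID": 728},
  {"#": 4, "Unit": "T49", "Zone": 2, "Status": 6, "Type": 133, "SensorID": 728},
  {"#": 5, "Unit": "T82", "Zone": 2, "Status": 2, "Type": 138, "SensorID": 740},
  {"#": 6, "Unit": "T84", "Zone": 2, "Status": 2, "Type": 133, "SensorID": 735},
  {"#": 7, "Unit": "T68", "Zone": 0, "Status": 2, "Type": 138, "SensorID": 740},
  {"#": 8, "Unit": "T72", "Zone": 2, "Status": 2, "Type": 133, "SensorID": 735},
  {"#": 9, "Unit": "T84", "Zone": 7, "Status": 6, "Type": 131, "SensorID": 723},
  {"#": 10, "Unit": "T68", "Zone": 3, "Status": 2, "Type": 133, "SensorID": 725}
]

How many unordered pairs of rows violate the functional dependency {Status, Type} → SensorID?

3

(Status=6, Type=138): violating pairs (1,3) — 1 pair.
(Status=2, Type=138): all 2 rows agree on SensorID — 0 pairs.
(Status=2, Type=133): violating pairs (6,10), (8,10) — 2 pairs.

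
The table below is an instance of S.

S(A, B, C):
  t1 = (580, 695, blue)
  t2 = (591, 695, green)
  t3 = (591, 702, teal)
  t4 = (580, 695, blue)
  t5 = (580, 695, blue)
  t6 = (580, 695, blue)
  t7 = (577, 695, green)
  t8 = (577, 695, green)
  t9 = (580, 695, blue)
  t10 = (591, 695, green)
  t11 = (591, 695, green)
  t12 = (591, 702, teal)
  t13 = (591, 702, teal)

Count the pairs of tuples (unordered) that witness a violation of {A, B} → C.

(A=580, B=695): all 5 rows agree on C — 0 pairs.
(A=591, B=695): all 3 rows agree on C — 0 pairs.
(A=591, B=702): all 3 rows agree on C — 0 pairs.
(A=577, B=695): all 2 rows agree on C — 0 pairs.

0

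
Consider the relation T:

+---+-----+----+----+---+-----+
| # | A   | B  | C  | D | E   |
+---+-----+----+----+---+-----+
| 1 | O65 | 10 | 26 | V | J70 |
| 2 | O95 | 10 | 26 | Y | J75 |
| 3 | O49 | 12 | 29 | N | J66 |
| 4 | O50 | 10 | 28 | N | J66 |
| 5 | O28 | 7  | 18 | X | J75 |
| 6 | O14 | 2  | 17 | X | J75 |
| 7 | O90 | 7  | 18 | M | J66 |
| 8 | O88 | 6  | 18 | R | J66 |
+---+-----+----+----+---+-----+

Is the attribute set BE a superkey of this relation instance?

All 8 rows have distinct BE values, so BE → (all attributes) holds and BE is a superkey.

Yes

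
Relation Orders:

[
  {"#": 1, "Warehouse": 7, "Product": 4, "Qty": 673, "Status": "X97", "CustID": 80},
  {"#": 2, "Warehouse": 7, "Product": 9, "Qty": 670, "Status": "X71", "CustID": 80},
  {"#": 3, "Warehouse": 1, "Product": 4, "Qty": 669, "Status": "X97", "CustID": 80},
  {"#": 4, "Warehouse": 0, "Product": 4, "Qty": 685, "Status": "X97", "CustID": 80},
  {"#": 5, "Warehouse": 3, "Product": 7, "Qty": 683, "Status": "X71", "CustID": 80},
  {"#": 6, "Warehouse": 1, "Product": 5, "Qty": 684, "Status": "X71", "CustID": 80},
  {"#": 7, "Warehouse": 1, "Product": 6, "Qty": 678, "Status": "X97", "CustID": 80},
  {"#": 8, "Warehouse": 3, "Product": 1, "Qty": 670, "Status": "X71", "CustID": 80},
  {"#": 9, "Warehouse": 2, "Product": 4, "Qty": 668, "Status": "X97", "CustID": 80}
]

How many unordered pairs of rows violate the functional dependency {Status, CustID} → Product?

10

(Status=X97, CustID=80): violating pairs (1,7), (3,7), (4,7), (7,9) — 4 pairs.
(Status=X71, CustID=80): violating pairs (2,5), (2,6), (2,8), (5,6), (5,8), (6,8) — 6 pairs.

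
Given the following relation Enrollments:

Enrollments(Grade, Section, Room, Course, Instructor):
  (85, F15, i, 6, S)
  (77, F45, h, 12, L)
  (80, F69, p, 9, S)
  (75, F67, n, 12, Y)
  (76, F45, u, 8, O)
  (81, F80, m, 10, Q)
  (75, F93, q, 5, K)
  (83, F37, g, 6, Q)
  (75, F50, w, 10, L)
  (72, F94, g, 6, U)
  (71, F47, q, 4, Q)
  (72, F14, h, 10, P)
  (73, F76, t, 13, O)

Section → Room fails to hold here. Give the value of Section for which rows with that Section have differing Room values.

F45

Section=F15: 1 row → Room = i ✓
Section=F45: 2 rows → Room takes values {h, u} — violation
Section=F69: 1 row → Room = p ✓
Section=F67: 1 row → Room = n ✓
Section=F80: 1 row → Room = m ✓
Section=F93: 1 row → Room = q ✓
Section=F37: 1 row → Room = g ✓
Section=F50: 1 row → Room = w ✓
Section=F94: 1 row → Room = g ✓
Section=F47: 1 row → Room = q ✓
Section=F14: 1 row → Room = h ✓
Section=F76: 1 row → Room = t ✓
The only Section value with inconsistent Room is Section=F45.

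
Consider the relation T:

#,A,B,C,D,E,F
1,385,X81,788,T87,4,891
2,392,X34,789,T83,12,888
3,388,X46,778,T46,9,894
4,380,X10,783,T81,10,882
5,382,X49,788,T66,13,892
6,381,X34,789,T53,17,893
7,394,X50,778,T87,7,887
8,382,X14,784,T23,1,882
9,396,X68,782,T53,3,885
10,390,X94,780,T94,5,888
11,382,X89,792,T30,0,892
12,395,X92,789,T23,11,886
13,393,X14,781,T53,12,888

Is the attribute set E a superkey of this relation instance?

No

Rows 2 and 13 have the same E value E=12 but are distinct tuples, so E does not determine every attribute — not a superkey.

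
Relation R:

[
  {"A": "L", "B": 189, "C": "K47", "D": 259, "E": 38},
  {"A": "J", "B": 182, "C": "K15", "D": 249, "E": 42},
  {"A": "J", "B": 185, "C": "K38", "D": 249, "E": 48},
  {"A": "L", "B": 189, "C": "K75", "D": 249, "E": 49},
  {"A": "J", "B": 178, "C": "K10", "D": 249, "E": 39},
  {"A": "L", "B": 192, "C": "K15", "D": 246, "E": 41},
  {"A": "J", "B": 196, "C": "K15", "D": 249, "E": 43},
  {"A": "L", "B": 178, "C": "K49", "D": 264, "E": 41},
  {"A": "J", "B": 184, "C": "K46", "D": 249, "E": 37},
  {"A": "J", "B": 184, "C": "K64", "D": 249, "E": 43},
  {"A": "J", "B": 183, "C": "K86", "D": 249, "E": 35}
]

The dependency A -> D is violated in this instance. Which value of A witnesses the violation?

A=L: 4 rows → D takes values {259, 249, 246, 264} — violation
A=J: 7 rows → D = 249, 249, 249, 249, 249, 249, 249 ✓
The only A value with inconsistent D is A=L.

L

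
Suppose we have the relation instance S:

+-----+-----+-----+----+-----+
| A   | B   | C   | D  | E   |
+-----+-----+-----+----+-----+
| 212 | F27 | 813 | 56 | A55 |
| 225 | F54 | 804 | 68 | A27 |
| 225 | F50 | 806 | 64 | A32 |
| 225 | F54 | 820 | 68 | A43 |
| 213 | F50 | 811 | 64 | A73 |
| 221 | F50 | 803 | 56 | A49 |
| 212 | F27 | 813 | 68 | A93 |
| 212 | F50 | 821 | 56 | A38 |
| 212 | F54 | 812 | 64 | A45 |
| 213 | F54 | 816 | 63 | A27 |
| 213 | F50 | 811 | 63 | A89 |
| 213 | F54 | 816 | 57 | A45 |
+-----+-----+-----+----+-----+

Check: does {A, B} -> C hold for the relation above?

No

(A=212, B=F27): 2 rows → C = 813, 813 ✓
(A=225, B=F54): 2 rows → C takes values {804, 820} — violation
(A=225, B=F50): 1 row → C = 806 ✓
(A=213, B=F50): 2 rows → C = 811, 811 ✓
(A=221, B=F50): 1 row → C = 803 ✓
(A=212, B=F50): 1 row → C = 821 ✓
(A=212, B=F54): 1 row → C = 812 ✓
(A=213, B=F54): 2 rows → C = 816, 816 ✓
Two rows agree on {A, B} but differ on C, so {A, B} -> C does not hold.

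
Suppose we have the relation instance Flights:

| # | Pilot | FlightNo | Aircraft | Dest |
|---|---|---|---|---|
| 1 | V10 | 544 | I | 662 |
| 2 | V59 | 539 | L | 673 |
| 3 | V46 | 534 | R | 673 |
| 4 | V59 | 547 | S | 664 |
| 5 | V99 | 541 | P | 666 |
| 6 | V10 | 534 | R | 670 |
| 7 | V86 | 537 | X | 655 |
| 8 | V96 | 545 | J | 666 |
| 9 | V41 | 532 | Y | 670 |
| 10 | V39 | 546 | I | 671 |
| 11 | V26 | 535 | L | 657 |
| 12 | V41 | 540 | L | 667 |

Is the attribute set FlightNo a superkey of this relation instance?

Rows 3 and 6 have the same FlightNo value FlightNo=534 but are distinct tuples, so FlightNo does not determine every attribute — not a superkey.

No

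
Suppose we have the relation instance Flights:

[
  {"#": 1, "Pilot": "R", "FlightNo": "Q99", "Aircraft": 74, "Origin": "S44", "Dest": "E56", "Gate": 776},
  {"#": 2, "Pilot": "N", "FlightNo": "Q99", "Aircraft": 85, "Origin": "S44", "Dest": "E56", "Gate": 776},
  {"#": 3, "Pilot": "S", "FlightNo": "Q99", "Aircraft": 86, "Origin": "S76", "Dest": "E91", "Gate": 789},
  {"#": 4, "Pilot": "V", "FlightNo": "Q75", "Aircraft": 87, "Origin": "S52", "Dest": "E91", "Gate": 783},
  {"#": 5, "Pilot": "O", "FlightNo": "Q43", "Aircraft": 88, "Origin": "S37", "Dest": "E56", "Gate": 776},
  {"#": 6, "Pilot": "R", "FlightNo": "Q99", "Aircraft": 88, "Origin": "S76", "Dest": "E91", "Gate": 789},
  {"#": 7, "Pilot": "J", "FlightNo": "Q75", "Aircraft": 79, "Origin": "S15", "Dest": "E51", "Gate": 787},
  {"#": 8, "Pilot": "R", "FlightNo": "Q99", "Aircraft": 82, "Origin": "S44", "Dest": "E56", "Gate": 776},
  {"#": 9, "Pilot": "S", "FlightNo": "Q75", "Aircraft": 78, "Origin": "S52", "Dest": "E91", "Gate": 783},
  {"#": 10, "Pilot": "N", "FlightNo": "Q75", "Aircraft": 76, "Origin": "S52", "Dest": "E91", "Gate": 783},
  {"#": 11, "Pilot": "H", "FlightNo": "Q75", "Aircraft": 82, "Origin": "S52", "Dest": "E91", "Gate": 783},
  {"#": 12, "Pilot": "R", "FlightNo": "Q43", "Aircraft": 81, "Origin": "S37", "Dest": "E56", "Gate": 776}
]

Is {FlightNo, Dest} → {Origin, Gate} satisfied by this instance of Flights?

(FlightNo=Q99, Dest=E56): rows 1, 2, 8 → {Origin,Gate} = (S44, 776), (S44, 776), (S44, 776) ✓
(FlightNo=Q99, Dest=E91): rows 3, 6 → {Origin,Gate} = (S76, 789), (S76, 789) ✓
(FlightNo=Q75, Dest=E91): rows 4, 9, 10, 11 → {Origin,Gate} = (S52, 783), (S52, 783), (S52, 783), (S52, 783) ✓
(FlightNo=Q43, Dest=E56): rows 5, 12 → {Origin,Gate} = (S37, 776), (S37, 776) ✓
(FlightNo=Q75, Dest=E51): row 7 → {Origin,Gate} = (S15, 787) ✓
Every {FlightNo, Dest} value is associated with a single {Origin, Gate} value, so {FlightNo, Dest} → {Origin, Gate} holds.

Yes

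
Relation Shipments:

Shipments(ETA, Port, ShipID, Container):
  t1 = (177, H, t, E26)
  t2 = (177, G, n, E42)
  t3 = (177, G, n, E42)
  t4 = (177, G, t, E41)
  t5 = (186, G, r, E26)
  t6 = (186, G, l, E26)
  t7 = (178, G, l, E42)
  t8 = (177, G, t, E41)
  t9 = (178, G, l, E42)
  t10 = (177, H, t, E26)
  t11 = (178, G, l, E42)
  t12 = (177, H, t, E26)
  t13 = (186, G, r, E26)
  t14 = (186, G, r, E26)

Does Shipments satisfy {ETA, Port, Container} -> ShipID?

No

(ETA=177, Port=H, Container=E26): rows 1, 10, 12 → ShipID = t, t, t ✓
(ETA=177, Port=G, Container=E42): rows 2, 3 → ShipID = n, n ✓
(ETA=177, Port=G, Container=E41): rows 4, 8 → ShipID = t, t ✓
(ETA=186, Port=G, Container=E26): rows 5, 6, 13, 14 → ShipID takes values {r, l} — violation
(ETA=178, Port=G, Container=E42): rows 7, 9, 11 → ShipID = l, l, l ✓
Two rows agree on {ETA, Port, Container} but differ on ShipID, so {ETA, Port, Container} -> ShipID does not hold.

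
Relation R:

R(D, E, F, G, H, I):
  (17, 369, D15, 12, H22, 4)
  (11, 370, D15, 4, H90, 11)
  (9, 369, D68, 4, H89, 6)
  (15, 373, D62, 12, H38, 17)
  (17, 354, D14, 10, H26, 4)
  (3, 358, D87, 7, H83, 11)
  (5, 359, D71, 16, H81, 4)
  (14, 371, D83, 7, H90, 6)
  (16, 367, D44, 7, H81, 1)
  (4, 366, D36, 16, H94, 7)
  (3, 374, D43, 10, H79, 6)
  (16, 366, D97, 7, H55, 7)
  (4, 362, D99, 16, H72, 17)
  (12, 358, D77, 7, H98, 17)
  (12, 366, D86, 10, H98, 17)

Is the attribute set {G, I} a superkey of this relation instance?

All 15 rows have distinct {G, I} values, so {G, I} → (all attributes) holds and {G, I} is a superkey.

Yes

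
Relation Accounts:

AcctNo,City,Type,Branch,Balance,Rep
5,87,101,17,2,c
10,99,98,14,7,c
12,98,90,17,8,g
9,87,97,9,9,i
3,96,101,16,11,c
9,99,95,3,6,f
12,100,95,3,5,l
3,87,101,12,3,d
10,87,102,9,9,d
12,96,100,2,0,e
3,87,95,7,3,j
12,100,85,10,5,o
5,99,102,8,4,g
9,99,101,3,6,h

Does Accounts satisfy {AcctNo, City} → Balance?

(AcctNo=5, City=87): 1 row → Balance = 2 ✓
(AcctNo=10, City=99): 1 row → Balance = 7 ✓
(AcctNo=12, City=98): 1 row → Balance = 8 ✓
(AcctNo=9, City=87): 1 row → Balance = 9 ✓
(AcctNo=3, City=96): 1 row → Balance = 11 ✓
(AcctNo=9, City=99): 2 rows → Balance = 6, 6 ✓
(AcctNo=12, City=100): 2 rows → Balance = 5, 5 ✓
(AcctNo=3, City=87): 2 rows → Balance = 3, 3 ✓
(AcctNo=10, City=87): 1 row → Balance = 9 ✓
(AcctNo=12, City=96): 1 row → Balance = 0 ✓
(AcctNo=5, City=99): 1 row → Balance = 4 ✓
Every {AcctNo, City} value is associated with a single Balance value, so {AcctNo, City} → Balance holds.

Yes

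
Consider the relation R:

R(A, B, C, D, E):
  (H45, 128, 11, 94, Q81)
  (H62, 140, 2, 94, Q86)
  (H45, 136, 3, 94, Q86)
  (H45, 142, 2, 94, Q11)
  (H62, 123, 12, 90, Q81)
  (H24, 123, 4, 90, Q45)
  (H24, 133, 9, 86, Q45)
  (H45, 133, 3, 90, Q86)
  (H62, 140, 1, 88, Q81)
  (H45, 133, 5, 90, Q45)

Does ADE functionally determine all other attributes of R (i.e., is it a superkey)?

All 10 rows have distinct ADE values, so ADE → (all attributes) holds and ADE is a superkey.

Yes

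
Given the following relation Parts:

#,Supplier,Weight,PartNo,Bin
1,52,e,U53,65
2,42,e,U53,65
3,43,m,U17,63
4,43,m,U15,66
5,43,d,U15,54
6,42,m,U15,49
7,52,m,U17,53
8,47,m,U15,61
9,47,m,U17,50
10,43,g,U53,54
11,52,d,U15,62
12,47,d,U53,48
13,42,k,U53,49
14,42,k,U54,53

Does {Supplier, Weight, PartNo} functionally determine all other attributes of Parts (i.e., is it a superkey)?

All 14 rows have distinct {Supplier, Weight, PartNo} values, so {Supplier, Weight, PartNo} → (all attributes) holds and {Supplier, Weight, PartNo} is a superkey.

Yes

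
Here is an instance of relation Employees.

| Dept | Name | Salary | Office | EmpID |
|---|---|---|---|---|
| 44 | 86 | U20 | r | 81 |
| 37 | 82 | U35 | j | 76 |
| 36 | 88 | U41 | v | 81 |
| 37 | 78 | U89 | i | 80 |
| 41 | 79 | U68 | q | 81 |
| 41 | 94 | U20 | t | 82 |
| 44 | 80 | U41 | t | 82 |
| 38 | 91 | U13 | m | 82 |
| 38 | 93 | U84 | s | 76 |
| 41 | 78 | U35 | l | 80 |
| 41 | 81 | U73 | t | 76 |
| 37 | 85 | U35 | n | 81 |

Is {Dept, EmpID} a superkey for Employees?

Yes

All 12 rows have distinct {Dept, EmpID} values, so {Dept, EmpID} → (all attributes) holds and {Dept, EmpID} is a superkey.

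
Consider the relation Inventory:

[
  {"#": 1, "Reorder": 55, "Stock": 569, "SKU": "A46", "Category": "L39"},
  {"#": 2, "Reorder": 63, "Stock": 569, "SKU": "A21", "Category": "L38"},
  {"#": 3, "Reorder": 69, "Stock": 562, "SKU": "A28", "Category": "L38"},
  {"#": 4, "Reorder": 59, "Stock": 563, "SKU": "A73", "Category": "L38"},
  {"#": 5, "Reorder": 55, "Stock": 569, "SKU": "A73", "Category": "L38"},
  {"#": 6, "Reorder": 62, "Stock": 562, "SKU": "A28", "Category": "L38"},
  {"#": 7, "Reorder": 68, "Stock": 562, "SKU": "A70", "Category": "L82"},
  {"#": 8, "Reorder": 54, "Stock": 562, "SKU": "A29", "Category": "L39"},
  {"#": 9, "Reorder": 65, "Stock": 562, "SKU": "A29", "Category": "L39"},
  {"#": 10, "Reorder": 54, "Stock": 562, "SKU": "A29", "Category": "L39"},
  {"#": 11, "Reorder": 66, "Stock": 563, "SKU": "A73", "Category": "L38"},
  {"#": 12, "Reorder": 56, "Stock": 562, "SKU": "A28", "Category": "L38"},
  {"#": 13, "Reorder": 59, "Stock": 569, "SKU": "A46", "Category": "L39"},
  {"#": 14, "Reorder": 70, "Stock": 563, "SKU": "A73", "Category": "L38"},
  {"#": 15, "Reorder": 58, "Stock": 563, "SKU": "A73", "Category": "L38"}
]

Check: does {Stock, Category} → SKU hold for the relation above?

No

(Stock=569, Category=L39): rows 1, 13 → SKU = A46, A46 ✓
(Stock=569, Category=L38): rows 2, 5 → SKU takes values {A21, A73} — violation
(Stock=562, Category=L38): rows 3, 6, 12 → SKU = A28, A28, A28 ✓
(Stock=563, Category=L38): rows 4, 11, 14, 15 → SKU = A73, A73, A73, A73 ✓
(Stock=562, Category=L82): row 7 → SKU = A70 ✓
(Stock=562, Category=L39): rows 8, 9, 10 → SKU = A29, A29, A29 ✓
Two rows agree on {Stock, Category} but differ on SKU, so {Stock, Category} → SKU does not hold.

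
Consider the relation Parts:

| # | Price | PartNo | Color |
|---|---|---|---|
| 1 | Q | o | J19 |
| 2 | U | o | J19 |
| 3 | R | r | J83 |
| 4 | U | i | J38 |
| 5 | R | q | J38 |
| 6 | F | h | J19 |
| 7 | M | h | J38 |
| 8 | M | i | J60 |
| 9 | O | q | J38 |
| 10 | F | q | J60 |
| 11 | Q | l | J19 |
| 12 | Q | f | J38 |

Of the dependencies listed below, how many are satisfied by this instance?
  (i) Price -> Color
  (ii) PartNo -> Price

(i) Price -> Color: Price=Q: rows 1, 11, 12 → Color takes values {J19, J38} — violation; Price=U: rows 2, 4 → Color takes values {J19, J38} — violation; Price=R: rows 3, 5 → Color takes values {J83, J38} — violation; Price=F: rows 6, 10 → Color takes values {J19, J60} — violation; Price=M: rows 7, 8 → Color takes values {J38, J60} — violation — fails.
(ii) PartNo -> Price: PartNo=o: rows 1, 2 → Price takes values {Q, U} — violation; PartNo=i: rows 4, 8 → Price takes values {U, M} — violation; PartNo=q: rows 5, 9, 10 → Price takes values {R, O, F} — violation; PartNo=h: rows 6, 7 → Price takes values {F, M} — violation — fails.
None of the 2 dependencies hold.

0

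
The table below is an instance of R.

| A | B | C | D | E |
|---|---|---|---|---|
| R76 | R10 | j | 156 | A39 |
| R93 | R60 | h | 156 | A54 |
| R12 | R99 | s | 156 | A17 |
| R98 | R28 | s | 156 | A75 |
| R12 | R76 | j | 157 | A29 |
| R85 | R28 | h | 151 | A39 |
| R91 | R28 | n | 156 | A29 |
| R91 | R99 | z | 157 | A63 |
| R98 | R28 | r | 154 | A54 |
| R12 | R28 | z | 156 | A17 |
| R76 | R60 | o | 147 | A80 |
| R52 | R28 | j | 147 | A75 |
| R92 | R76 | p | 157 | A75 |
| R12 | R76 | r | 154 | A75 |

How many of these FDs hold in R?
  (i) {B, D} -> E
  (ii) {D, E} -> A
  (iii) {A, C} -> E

2

(i) {B, D} -> E: (B=R28, D=156): 3 rows → E takes values {A75, A29, A17} — violation; (B=R76, D=157): 2 rows → E takes values {A29, A75} — violation — fails.
(ii) {D, E} -> A: every LHS value maps to a single RHS value — holds.
(iii) {A, C} -> E: every LHS value maps to a single RHS value — holds.
2 of the 3 dependencies hold.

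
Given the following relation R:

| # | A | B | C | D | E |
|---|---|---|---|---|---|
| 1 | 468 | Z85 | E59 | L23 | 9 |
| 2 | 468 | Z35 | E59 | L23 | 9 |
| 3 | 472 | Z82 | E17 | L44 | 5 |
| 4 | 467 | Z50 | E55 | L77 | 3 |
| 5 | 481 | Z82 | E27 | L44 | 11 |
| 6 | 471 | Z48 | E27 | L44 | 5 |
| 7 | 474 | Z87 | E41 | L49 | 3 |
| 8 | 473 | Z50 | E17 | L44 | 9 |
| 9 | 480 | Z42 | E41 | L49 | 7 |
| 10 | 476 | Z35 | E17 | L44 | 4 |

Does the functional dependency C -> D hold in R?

C=E59: rows 1, 2 → D = L23, L23 ✓
C=E17: rows 3, 8, 10 → D = L44, L44, L44 ✓
C=E55: row 4 → D = L77 ✓
C=E27: rows 5, 6 → D = L44, L44 ✓
C=E41: rows 7, 9 → D = L49, L49 ✓
Every C value is associated with a single D value, so C -> D holds.

Yes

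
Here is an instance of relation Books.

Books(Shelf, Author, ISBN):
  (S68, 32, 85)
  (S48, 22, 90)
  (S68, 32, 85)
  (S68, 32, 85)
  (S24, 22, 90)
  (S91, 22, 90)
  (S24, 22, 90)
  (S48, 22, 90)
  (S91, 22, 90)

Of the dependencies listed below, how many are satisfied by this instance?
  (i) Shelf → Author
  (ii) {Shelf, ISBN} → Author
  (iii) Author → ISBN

(i) Shelf → Author: every LHS value maps to a single RHS value — holds.
(ii) {Shelf, ISBN} → Author: every LHS value maps to a single RHS value — holds.
(iii) Author → ISBN: every LHS value maps to a single RHS value — holds.
3 of the 3 dependencies hold.

3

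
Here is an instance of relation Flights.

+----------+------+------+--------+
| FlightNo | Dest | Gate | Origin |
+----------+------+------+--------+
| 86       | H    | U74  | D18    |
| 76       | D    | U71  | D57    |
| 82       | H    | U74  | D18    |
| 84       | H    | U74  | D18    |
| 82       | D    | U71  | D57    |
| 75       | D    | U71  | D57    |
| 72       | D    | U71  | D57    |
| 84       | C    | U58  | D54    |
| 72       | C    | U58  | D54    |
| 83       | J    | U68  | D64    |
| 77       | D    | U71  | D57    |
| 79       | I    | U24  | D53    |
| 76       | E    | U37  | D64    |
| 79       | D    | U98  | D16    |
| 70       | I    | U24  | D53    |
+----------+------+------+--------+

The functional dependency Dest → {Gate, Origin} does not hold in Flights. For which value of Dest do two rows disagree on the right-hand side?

D

Dest=H: 3 rows → {Gate,Origin} = (U74, D18), (U74, D18), (U74, D18) ✓
Dest=D: 6 rows → {Gate,Origin} takes values {(U71, D57), (U98, D16)} — violation
Dest=C: 2 rows → {Gate,Origin} = (U58, D54), (U58, D54) ✓
Dest=J: 1 row → {Gate,Origin} = (U68, D64) ✓
Dest=I: 2 rows → {Gate,Origin} = (U24, D53), (U24, D53) ✓
Dest=E: 1 row → {Gate,Origin} = (U37, D64) ✓
The only Dest value with inconsistent RHS is Dest=D.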